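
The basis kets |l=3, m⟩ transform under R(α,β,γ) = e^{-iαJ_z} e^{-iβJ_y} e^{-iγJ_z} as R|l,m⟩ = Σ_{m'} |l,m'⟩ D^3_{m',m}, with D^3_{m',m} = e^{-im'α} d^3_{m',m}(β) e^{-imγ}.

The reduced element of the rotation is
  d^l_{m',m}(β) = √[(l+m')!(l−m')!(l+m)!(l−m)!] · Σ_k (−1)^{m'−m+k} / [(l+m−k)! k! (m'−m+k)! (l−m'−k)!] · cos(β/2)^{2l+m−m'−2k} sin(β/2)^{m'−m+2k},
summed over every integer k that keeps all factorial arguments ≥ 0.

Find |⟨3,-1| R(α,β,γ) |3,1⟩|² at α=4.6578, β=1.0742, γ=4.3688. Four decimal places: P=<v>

First d^3_{-1,1}(β=1.0742), then the phase factors e^{-i(-1)α} and e^{-i(1)γ}:
With c≡cos(β/2)=0.859196 and s≡sin(β/2)=0.511646, N=[2·24·24·2]^{1/2}=48.000000
Admissible k: 2..4 (factorial args all ≥0)
  k=2: (−1)^0·48.0000/(8)·0.8592^4·0.5116^2 = +0.855974
  k=3: (−1)^1·48.0000/(6)·0.8592^2·0.5116^4 = -0.404720
  k=4: (−1)^2·48.0000/(48)·0.8592^0·0.5116^6 = +0.017940
d^3_{-1,1}(1.0742) = +0.855974 -0.404720 +0.017940 = +0.469194
|D^3_{-1,1}|² = |d^3_{-1,1}(β)|² = (+0.469194)² = 0.220143 (the z-rotation phases have unit modulus)

P=0.2201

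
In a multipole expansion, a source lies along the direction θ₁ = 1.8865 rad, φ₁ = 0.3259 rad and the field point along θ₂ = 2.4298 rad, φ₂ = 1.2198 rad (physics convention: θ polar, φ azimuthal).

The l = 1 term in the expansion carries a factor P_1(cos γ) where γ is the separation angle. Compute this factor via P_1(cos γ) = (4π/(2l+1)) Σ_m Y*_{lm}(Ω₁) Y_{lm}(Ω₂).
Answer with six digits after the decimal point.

0.624021

Addition theorem: P_1(cos γ) = (4π/3) Σ_m Y*_{lm}(Ω₁) Y_{lm}(Ω₂), m = −1…1:
  m=-1: Y*=0.31113 + 0.10515j  Y=0.07759 - 0.21191j  product 0.04642 - 0.05777j
  m=+0: Y*=-0.15170 + 0.00000j  Y=-0.36997 + 0.00000j  product 0.05613 + 0.00000j
  m=+1: Y*=-0.31113 + 0.10515j  Y=-0.07759 - 0.21191j  product 0.04642 + 0.05777j
Σ over m = 0.14897 + 0.00000j; ×(4π/3) → 0.62402 + 0.00000j. Real part: 0.624021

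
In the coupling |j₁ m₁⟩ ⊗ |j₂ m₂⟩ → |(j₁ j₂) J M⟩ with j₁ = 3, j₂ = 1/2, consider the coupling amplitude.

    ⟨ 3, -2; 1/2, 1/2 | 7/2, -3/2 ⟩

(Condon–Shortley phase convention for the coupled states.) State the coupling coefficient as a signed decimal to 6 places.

j₁+j₂−J=0  J+j₁−j₂=6  J−j₁+j₂=1  j₁+j₂+J+1=8
(j₁±m₁, j₂±m₂, J±M) = (1,5,1,0,2,5)
P² = 28800/7
sum k=0..0:
  [0] +1/120 = 1/120
S = 1/120
C² = P²·S² = 2/7 ; C = +0.534522

+√(2/7) ≈ +0.534522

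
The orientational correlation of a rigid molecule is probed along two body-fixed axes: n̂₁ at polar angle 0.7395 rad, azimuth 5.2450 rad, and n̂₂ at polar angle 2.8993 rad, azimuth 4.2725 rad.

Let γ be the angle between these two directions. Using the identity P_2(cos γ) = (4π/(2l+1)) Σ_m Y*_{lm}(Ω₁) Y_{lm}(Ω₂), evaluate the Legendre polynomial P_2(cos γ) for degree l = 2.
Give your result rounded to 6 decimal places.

0.088104

Addition theorem: P_2(cos γ) = (4π/5) Σ_m Y*_{lm}(Ω₁) Y_{lm}(Ω₂), m = −2…2:
  m=-2: Y*=(-0.084964, -0.153485)  Y=(-0.014172, -0.017135)  product (-0.001426, 0.003631)
  m=-1: Y*=(0.195318, -0.331368)  Y=(0.076627, -0.162812)  product (-0.038984, -0.057192)
  m=+0: Y*=(0.201062, -0.000000)  Y=(0.576316, 0.000000)  product (0.115875, 0.000000)
  m=+1: Y*=(-0.195318, -0.331368)  Y=(-0.076627, -0.162812)  product (-0.038984, 0.057192)
  m=+2: Y*=(-0.084964, 0.153485)  Y=(-0.014172, 0.017135)  product (-0.001426, -0.003631)
Σ over m = (0.035055, 0.000000); ×(4π/5) → (0.088104, 0.000000). Real part: 0.088104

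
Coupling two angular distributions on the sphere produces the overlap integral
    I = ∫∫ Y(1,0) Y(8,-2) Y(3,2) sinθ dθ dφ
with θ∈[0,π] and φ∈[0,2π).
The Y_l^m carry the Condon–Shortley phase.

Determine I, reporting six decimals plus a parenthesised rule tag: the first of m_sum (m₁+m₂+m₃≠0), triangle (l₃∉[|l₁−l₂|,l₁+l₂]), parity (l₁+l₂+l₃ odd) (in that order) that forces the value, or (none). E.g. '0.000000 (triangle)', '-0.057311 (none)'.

l₃=3 ∉ [7,9] — triangle fails ⇒ I = 0

0.000000 (triangle)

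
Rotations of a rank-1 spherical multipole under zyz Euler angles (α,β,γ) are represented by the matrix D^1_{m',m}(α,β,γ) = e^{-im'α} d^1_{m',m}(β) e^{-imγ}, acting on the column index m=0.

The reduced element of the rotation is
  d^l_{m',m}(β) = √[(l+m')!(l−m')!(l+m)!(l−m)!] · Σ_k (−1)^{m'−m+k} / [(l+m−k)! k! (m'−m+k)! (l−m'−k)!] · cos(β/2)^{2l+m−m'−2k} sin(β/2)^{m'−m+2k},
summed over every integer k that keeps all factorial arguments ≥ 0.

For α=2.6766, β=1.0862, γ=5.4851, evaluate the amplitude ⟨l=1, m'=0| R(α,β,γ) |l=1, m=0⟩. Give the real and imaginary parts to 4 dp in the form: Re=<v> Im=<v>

First d^1_{0,0}(β=1.0862), then the phase factors e^{-i(0)α} and e^{-i(0)γ}:
With c≡cos(β/2)=0.856111 and s≡sin(β/2)=0.516792, N=[1·1·1·1]^{1/2}=1.000000
k: max(0,(0)−(0))=0 … min(1+(0),1−(0))=1
  k=0: (−1)^0·1.0000/(1)·0.8561^2·0.5168^0 = +0.732926
  k=1: (−1)^1·1.0000/(1)·0.8561^0·0.5168^2 = -0.267074
d^1_{0,0}(1.0862) = +0.732926 -0.267074 = +0.465851
D = (+1.000000+0.000000i)·(+0.465851)·(+1.000000+0.000000i) = +0.465851+0.000000i

Re=0.4659 Im=0.0000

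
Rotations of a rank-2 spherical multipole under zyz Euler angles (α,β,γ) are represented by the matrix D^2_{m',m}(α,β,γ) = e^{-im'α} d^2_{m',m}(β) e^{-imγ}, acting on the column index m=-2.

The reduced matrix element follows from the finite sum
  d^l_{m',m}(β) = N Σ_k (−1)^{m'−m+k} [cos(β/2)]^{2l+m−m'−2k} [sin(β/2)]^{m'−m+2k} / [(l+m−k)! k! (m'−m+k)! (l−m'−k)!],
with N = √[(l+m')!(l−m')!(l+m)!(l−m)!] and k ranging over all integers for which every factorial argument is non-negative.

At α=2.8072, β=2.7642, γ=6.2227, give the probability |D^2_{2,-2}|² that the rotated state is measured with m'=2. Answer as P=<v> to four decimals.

P=0.8665

First d^2_{2,-2}(β=2.7642), then the phase factors e^{-i(2)α} and e^{-i(-2)γ}:
With c≡cos(β/2)=0.187579 and s≡sin(β/2)=0.982250, N=[24·1·1·24]^{1/2}=24.000000
Admissible k: 0..0 (factorial args all ≥0)
  k=0: (−1)^4·24.0000/(24)·0.1876^0·0.9822^4 = +0.930867
d^2_{2,-2}(2.7642) = +0.930867
|D^2_{2,-2}|² = |d^2_{2,-2}(β)|² = (+0.930867)² = 0.866513 (the z-rotation phases have unit modulus)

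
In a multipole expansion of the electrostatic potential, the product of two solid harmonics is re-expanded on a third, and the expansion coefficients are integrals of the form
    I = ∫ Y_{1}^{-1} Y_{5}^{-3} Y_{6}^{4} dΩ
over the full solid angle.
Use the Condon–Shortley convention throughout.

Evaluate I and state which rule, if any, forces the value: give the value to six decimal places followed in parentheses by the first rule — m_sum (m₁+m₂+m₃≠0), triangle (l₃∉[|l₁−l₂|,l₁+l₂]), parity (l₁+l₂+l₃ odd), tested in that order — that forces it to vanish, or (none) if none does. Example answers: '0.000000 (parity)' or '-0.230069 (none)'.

0.274090 (none)

Rules hold: Σm=0, L=12 even, 4≤6≤6.
N = 3·11·13 = 429
Δ = 0!·2!·10!/13! = 1/858
Racah Σ t=0..0: t=0:+1/14400 = 1/14400
⇒ 3j(1 5 6; 0 0 0)² = 6/143, sgn +1
Racah Σ t=0..0: t=0:+1/161280 = 1/161280
⇒ 3j(1 5 6; -1 -3 4)² = 15/286, sgn +1
4πI² = N·(3j₀)²·(3jₘ)² = 135/143
I = +1·√(0.944056/4π) = 0.27409047
No selection rule forces the value: the integral is nonzero (none).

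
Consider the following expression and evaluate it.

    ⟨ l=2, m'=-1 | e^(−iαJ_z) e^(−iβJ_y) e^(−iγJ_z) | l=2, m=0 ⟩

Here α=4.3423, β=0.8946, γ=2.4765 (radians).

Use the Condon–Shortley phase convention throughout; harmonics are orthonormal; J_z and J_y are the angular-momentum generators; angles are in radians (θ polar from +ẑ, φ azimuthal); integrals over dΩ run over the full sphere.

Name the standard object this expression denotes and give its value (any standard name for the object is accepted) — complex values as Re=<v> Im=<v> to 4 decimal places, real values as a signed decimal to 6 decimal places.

Wigner D-matrix element, Re=-0.2162 Im=-0.5573

This is a Wigner D-matrix element — the rotation-matrix element ⟨l m'| R(α,β,γ) |l m⟩ in the angular-momentum basis.
Split into d^2_{-1,0}(β=0.8946) × two z-phases.
c=cos(0.894600/2)=0.901618, s=sin(0.894600/2)=0.432533; N=√[1·6·2·2]=4.898979
k: max(0,(0)−(-1))=1 … min(2+(0),2−(-1))=2
  k=1: (−1)^0·4.8990/(2)·0.9016^3·0.4325^1 = +0.776538
  k=2: (−1)^1·4.8990/(2)·0.9016^1·0.4325^3 = -0.178713
d^2_{-1,0}(0.8946) = +0.776538 -0.178713 = +0.597825
Phases: e^{-i·(-1)·4.3423}=-0.361698-0.932295i, e^{-i·(0)·2.4765}=+1.000000+0.000000i ⇒ D=-0.216232-0.557350i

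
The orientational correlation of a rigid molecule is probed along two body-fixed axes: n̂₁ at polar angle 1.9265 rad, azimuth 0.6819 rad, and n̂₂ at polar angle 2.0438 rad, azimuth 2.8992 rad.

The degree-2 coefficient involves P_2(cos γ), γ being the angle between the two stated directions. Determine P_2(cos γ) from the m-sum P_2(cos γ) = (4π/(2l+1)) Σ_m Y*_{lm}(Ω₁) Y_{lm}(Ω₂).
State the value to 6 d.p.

Expand P_2 via completeness: Σ_{m} conj(Y_{2,m}) at Ω₁ times Y_{2,m} at Ω₂ —
  m=-2: (0.06976 + 0.33218j) × (0.27084 + 0.14265j) = -0.02849 + 0.09992j  (running Σ = -0.02849 + 0.09992j)
  m=-1: (-0.19580 - 0.15895j) × (0.30414 + 0.07520j) = -0.04760 - 0.06307j  (running Σ = -0.07609 + 0.03685j)
  m=0: (-0.20064 + 0.00000j) × (-0.11903 + 0.00000j) = 0.02388 + 0.00000j  (running Σ = -0.05221 + 0.03685j)
  m=1: (0.19580 - 0.15895j) × (-0.30414 + 0.07520j) = -0.04760 + 0.06307j  (running Σ = -0.09981 + 0.09992j)
  m=2: (0.06976 - 0.33218j) × (0.27084 - 0.14265j) = -0.02849 - 0.09992j  (running Σ = -0.12830 + 0.00000j)
Total Σ_m = -0.12830 + 0.00000j. Multiply by 2.513274: -0.32245 + 0.00000j. P_2(cos γ) = -0.322455

-0.322455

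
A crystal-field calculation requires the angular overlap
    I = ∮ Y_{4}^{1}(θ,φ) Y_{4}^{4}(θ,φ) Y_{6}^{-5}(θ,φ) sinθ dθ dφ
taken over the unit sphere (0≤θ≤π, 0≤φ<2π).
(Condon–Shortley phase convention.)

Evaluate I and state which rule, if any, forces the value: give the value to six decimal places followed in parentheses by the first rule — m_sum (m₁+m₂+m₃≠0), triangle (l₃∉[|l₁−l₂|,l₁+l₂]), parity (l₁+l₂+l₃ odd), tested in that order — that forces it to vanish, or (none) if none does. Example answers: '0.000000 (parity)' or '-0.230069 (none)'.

Rules hold: Σm=0, L=14 even, 0≤6≤8.
N = 9·9·13 = 1053
Δ = 2!·6!·6!/15! = 1/1261260
Racah Σ t=0..2: t=0:+1/4608 t=1:−1/1296 t=2:+1/4608 = -7/20736
⇒ 3j(4 4 6; 0 0 0)² = 20/1287, sgn -1
Racah Σ t=2..2: t=2:+1/172800 = 1/172800
⇒ 3j(4 4 6; 1 4 -5)² = 2/65, sgn -1
4πI² = N·(3j₀)²·(3jₘ)² = 72/143
I = +1·√(0.503497/4π) = 0.20016738
No selection rule forces the value: the integral is nonzero (none).

0.200167 (none)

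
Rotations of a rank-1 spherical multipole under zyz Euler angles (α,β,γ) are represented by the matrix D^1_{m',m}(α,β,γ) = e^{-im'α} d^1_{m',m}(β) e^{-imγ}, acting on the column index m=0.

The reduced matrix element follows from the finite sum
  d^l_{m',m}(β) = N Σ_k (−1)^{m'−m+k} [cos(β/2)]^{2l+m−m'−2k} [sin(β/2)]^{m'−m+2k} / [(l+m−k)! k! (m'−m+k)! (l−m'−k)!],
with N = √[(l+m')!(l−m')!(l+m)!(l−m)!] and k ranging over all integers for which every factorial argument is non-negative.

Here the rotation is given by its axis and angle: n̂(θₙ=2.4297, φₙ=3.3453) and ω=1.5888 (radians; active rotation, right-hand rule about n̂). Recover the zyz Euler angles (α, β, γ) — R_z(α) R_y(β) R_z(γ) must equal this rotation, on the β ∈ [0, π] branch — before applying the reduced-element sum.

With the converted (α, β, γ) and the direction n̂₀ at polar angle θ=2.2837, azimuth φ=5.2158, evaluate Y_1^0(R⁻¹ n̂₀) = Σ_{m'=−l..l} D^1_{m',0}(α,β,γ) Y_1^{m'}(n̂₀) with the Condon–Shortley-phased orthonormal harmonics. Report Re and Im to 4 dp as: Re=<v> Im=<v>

Re=-0.3564 Im=0.0000

Axis–angle → zyz. n̂ = (sinθₙcosφₙ, sinθₙsinφₙ, cosθₙ) = (-0.639760, -0.132157, -0.757127), ω = 1.5888.
R = I cosω + sinω [n̂]ₓ + (1−cosω) n̂n̂ᵀ gives
  R = [+0.398659, +0.843075, +0.360964; -0.670933, -0.000223, +0.741518; +0.625236, -0.537796, +0.565558]
β = atan2(√(R₁₃²+R₂₃²), R₃₃) = 0.969686; α = atan2(R₂₃, R₁₃) mod 2π = 1.117771; γ = atan2(R₃₂, −R₃₁) mod 2π = 3.851949
Need the full column D^1_{m',0} for m'=−1..1 at α=1.1178, β=0.9697, γ=3.8519.
cos(β/2)=0.884748, sin(β/2)=0.466070
d^1_{-1,0}: single k=1 term ⇒ +0.583157;  D = +0.255240+0.524332i
d^1_{0,0}: k∈[0..1] ⇒ +0.782779 -0.217221 = +0.565558;  D = +0.565558+0.000000i
d^1_{1,0}: single k=0 term ⇒ -0.583157;  D = -0.255240+0.524332i
Y_1^{m'}(θ=2.2837,φ=5.2158) and Σ D·Y over m':
  (+0.2552+0.5243i)·(+0.1261+0.2289i)  (+0.5656+0.0000i)·(-0.3196+0.0000i)  (-0.2552+0.5243i)·(-0.1261+0.2289i)
Y_1^0(R⁻¹ n̂) = -0.356441+0.000000i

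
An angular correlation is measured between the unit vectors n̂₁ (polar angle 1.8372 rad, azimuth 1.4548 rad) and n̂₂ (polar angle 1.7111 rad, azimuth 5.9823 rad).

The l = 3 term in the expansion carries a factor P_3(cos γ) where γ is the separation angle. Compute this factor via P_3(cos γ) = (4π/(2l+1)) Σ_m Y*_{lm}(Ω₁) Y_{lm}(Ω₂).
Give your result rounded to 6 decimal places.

Summing Y*_{l m}(θ₁,φ₁)·Y_{l m}(θ₂,φ₂) over m ∈ [−3, 3]; prefactor 4π/(2·3+1) = 1.795196:
  [-3]  conj(Y_{3,-3})(Ω₁) = -0.127745-0.352155i ; Y_{3,-3}(Ω₂) = +0.250936+0.317950i ; Δ = +0.079912-0.128985i
  [-2]  conj(Y_{3,-2})(Ω₁) = +0.243696-0.057572i ; Y_{3,-2}(Ω₂) = -0.115509-0.079324i ; Δ = -0.032716-0.012681i
  [-1]  conj(Y_{3,-1})(Ω₁) = -0.023580-0.202367i ; Y_{3,-1}(Ω₂) = -0.275743-0.085565i ; Δ = -0.010814+0.057819i
  [+0]  conj(Y_{3,0})(Ω₁) = +0.260686-0.000000i ; Y_{3,0}(Ω₂) = +0.151456+0.000000i ; Δ = +0.039483+0.000000i
  [+1]  conj(Y_{3,1})(Ω₁) = +0.023580-0.202367i ; Y_{3,1}(Ω₂) = +0.275743-0.085565i ; Δ = -0.010814-0.057819i
  [+2]  conj(Y_{3,2})(Ω₁) = +0.243696+0.057572i ; Y_{3,2}(Ω₂) = -0.115509+0.079324i ; Δ = -0.032716+0.012681i
  [+3]  conj(Y_{3,3})(Ω₁) = +0.127745-0.352155i ; Y_{3,3}(Ω₂) = -0.250936+0.317950i ; Δ = +0.079912+0.128985i
Accumulated sum +0.112248+0.000000i; after 4π/(2l+1) scaling, +0.201506+0.000000i ⇒ P_3 = 0.201506

0.201506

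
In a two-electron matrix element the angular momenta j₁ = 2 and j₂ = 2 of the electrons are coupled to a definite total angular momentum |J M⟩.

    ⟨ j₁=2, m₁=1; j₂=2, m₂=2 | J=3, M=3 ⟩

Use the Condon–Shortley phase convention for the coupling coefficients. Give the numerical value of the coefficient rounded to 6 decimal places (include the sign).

−√(1/2) = -0.707107

j₁+j₂−J=1  J+j₁−j₂=3  J−j₁+j₂=3  j₁+j₂+J+1=8
(j₁±m₁, j₂±m₂, J±M) = (3,1,4,0,6,0)
P² = 648
sum k=1..1:
  [1] −1/36 = -1/36
S = -1/36
C² = P²·S² = 1/2 ; C = -0.707107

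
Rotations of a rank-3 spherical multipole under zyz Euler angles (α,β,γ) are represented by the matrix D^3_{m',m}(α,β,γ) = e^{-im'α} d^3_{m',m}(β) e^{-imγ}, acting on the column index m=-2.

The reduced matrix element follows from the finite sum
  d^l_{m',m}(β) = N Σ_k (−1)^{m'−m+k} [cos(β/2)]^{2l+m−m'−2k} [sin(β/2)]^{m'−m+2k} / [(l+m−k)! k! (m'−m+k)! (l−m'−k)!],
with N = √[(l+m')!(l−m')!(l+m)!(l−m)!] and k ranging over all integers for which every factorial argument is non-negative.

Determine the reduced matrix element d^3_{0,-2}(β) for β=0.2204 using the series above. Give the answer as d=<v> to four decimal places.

d=0.0639

d^3_{0,-2}(β=0.2204) via the finite sum:
Half-angle: c=0.993934, s=0.109977. N=√(6·6·1·120)=65.726707
Admissible k: 0..1 (factorial args all ≥0)
  k=0: (−1)^2·65.7267/(12)·0.9939^4·0.1100^2 = +0.064654
  k=1: (−1)^3·65.7267/(12)·0.9939^2·0.1100^4 = -0.000792
d^3_{0,-2}(0.2204) = +0.064654 -0.000792 = +0.063862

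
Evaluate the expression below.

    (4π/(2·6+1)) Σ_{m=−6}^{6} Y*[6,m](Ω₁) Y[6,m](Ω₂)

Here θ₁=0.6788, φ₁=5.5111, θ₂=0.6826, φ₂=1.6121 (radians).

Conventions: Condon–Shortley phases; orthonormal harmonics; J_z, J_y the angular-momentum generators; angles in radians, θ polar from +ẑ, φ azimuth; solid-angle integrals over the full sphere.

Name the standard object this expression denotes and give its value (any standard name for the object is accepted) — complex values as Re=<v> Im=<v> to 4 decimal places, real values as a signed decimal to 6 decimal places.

Legendre polynomial (addition theorem), +0.161152

This sum is the spherical-harmonic addition theorem: it equals the Legendre polynomial P_l(cos γ) of the angle γ between the two directions.
Term-by-term m-sum for l=6 (normalisation 4π/13 = 0.966644):
  m=-6: Y*=-0.002361+0.029499i  Y=-0.029509+0.007466i  product -0.000151-0.000888i
  m=-5: Y*=-0.095639+0.083685i  Y=-0.026595-0.126944i  product +0.013167+0.009915i
  m=-4: Y*=-0.313572-0.016714i  Y=+0.313331-0.052243i  product -0.099125+0.011145i
  m=-3: Y*=-0.311846-0.337806i  Y=+0.056809+0.456114i  product +0.136363-0.161428i
  m=-2: Y*=+0.007541-0.283160i  Y=-0.274462+0.022724i  product +0.004365+0.077888i
  m=-1: Y*=-0.153368+0.149338i  Y=+0.009159+0.221612i  product -0.034500-0.032621i
  m=+0: Y*=-0.358328-0.000000i  Y=-0.352960+0.000000i  product +0.126475+0.000000i
  m=+1: Y*=+0.153368+0.149338i  Y=-0.009159+0.221612i  product -0.034500+0.032621i
  m=+2: Y*=+0.007541+0.283160i  Y=-0.274462-0.022724i  product +0.004365-0.077888i
  m=+3: Y*=+0.311846-0.337806i  Y=-0.056809+0.456114i  product +0.136363+0.161428i
  m=+4: Y*=-0.313572+0.016714i  Y=+0.313331+0.052243i  product -0.099125-0.011145i
  m=+5: Y*=+0.095639+0.083685i  Y=+0.026595-0.126944i  product +0.013167-0.009915i
  m=+6: Y*=-0.002361-0.029499i  Y=-0.029509-0.007466i  product -0.000151+0.000888i
Accumulated sum +0.166713+0.000000i; after 4π/(2l+1) scaling, +0.161152+0.000000i ⇒ P_6 = 0.161152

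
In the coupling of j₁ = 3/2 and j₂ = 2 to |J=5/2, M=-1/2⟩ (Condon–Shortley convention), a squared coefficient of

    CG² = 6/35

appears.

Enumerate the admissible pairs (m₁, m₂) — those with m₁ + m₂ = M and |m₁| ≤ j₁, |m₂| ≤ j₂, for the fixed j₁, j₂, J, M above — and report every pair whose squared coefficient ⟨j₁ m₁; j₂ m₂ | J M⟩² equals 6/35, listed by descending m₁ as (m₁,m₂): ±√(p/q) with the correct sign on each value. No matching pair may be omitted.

(3/2,-2): +√(6/35)

Admissible pairs with m₁+m₂ = M = -1/2: (-3/2,1), (-1/2,0), (1/2,-1), (3/2,-2)
  (m₁,m₂)=(3/2,-2): CG² = 6/35, CG = +√(6/35)   ← matches the target
  (m₁,m₂)=(1/2,-1): CG² = 5/14, CG = +√(5/14)
  (m₁,m₂)=(-1/2,0): CG² = 3/35, CG = −√(3/35)
  (m₁,m₂)=(-3/2,1): CG² = 27/70, CG = −√(27/70)
Pairs with CG² = 6/35: (3/2,-2): +√(6/35)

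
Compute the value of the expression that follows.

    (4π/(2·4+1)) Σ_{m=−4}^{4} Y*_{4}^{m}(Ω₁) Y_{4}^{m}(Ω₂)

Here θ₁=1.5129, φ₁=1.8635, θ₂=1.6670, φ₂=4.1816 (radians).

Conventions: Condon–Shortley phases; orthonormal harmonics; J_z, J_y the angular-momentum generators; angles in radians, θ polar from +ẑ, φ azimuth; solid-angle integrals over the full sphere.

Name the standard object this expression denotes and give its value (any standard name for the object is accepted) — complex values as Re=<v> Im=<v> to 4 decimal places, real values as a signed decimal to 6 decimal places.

Legendre polynomial (addition theorem), -0.423177

This sum is the spherical-harmonic addition theorem: it equals the Legendre polynomial P_l(cos γ) of the angle γ between the two directions.
Summing Y*_{l m}(θ₁,φ₁)·Y_{l m}(θ₂,φ₂) over m ∈ [−4, 4]; prefactor 4π/(2·4+1) = 1.396263:
  m=-4: (0.171171, 0.404878) × (-0.227931, 0.369803) = (-0.188740, -0.028985)  (running Σ = (-0.188740, -0.028985))
  m=-3: (0.055455, -0.046020) × (-0.118542, -0.002557) = (-0.006691, 0.005313)  (running Σ = (-0.195432, -0.023671))
  m=-2: (0.271374, 0.179901) × (0.151138, 0.270696) = (-0.007683, 0.100650)  (running Σ = (-0.203115, 0.076979))
  m=-1: (0.023472, -0.077886) × (-0.067213, 0.114507) = (0.007341, 0.007923)  (running Σ = (-0.195774, 0.084901))
  m=0: (0.306772, -0.000000) × (0.288391, 0.000000) = (0.088470, 0.000000)  (running Σ = (-0.107304, 0.084901))
  m=1: (-0.023472, -0.077886) × (0.067213, 0.114507) = (0.007341, -0.007923)  (running Σ = (-0.099963, 0.076979))
  m=2: (0.271374, -0.179901) × (0.151138, -0.270696) = (-0.007683, -0.100650)  (running Σ = (-0.107646, -0.023671))
  m=3: (-0.055455, -0.046020) × (0.118542, -0.002557) = (-0.006691, -0.005313)  (running Σ = (-0.114338, -0.028985))
  m=4: (0.171171, -0.404878) × (-0.227931, -0.369803) = (-0.188740, 0.028985)  (running Σ = (-0.303078, 0.000000))
Σ over m = (-0.303078, 0.000000); ×(4π/9) → (-0.423177, 0.000000). Real part: -0.423177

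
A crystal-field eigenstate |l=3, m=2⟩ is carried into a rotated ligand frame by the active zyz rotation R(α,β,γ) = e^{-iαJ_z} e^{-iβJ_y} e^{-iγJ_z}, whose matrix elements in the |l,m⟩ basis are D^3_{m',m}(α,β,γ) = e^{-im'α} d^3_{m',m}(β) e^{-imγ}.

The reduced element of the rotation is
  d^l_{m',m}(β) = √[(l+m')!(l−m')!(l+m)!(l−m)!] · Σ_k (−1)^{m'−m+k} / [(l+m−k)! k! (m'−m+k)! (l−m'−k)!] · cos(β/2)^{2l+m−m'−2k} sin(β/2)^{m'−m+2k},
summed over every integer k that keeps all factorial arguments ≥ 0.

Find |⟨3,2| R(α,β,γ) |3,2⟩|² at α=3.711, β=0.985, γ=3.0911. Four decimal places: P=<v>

P=0.0424

D^3_{2,2}(3.7110,0.9850,3.0911) = e^{-i·2·3.7110}·d^3_{2,2}(0.9850)·e^{-i·2·3.0911}. Compute d first:
Half-angle: c=0.881154, s=0.472830. N=√(120·1·120·1)=120.000000
The bounds max(0,m−m')=0 and min(l+m,l−m')=1 give 2 terms
  k=0: (−1)^0·120.0000/(120)·0.8812^6·0.4728^0 = +0.468069
  k=1: (−1)^1·120.0000/(24)·0.8812^4·0.4728^2 = -0.673887
d^3_{2,2}(0.9850) = +0.468069 -0.673887 = -0.205818
|D^3_{2,2}|² = |d^3_{2,2}(β)|² = (-0.205818)² = 0.042361 (the z-rotation phases have unit modulus)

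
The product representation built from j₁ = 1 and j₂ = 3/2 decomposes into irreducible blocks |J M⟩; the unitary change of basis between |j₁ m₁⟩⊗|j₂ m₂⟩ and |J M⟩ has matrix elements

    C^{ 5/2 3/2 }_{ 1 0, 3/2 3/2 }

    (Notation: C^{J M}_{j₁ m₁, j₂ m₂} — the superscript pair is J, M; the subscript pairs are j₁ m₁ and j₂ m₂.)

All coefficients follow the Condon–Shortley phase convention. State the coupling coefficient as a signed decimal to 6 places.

j₁+j₂−J=0  J+j₁−j₂=2  J−j₁+j₂=3  j₁+j₂+J+1=6
(j₁±m₁, j₂±m₂, J±M) = (1,1,3,0,4,1)
P² = 72/5
sum k=0..0:
  [0] +1/6 = 1/6
S = 1/6
C² = P²·S² = 2/5 ; C = +0.632456

+√(2/5) = +0.632456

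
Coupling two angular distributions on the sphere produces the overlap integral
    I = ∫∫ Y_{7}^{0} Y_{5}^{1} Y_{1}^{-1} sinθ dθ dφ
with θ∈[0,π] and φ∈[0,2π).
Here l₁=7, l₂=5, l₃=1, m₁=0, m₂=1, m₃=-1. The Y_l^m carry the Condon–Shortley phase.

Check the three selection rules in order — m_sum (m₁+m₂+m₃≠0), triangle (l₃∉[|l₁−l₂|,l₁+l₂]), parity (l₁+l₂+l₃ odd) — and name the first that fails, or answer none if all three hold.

azimuthal sum: 0 + 1 − 1 = 0  ✓
l₃ must lie in [2,12]; have l₃=1  ✗
L = 7 + 5 + 1 = 13 (odd)

triangle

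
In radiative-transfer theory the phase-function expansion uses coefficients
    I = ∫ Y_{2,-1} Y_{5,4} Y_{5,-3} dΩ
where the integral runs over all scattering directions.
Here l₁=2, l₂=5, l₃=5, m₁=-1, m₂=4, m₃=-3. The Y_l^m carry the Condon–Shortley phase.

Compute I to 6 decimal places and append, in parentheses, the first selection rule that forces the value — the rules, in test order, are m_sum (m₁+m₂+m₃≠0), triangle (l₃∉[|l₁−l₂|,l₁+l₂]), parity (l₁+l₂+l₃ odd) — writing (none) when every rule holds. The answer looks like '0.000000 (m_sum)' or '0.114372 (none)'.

Checks pass: Σm=0; 12 even; l₃=5∈[3,7].
(2·2+1)(2·5+1)(2·5+1) = 605
Δ: 2! 2! 8! / 13! → 1/38610
sum: t=0:+1/2880 t=1:−1/576 t=2:+1/2880 = -1/960
3j²(2 5 5; 0 0 0) = Δ·Π!·Σ² = 10/429  (sign +1)
sum: t=1:−1/80640 t=2:+1/10080 = 1/11520
3j²(2 5 5; -1 4 -3) = Δ·Π!·Σ² = 49/1430  (sign +1)
combine: 4πI² = 605·10/429·49/1430 = 245/507
take √, sign +1: I = 0.19609844
No selection rule forces the value: the integral is nonzero (none).

0.196098 (none)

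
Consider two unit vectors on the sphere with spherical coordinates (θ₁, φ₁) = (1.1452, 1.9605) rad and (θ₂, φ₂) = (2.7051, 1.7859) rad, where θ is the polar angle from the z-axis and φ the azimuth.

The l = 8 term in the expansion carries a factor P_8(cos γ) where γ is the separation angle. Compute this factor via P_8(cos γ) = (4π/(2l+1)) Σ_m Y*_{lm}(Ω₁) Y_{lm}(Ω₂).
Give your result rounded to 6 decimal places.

Term-by-term m-sum for l=8 (normalisation 4π/17 = 0.739198):
  m=-8: Y*=-0.24401 + 0.00585j  Y=-0.00008 - 0.00052j  product 0.00002 + 0.00013j
  m=-7: Y*=0.17790 + 0.40523j  Y=-0.00450 - 0.00029j  product -0.00068 - 0.00188j
  m=-6: Y*=0.23226 - 0.24076j  Y=-0.00673 + 0.02338j  product 0.00407 + 0.00705j
  m=-5: Y*=0.08667 + 0.03439j  Y=0.08160 + 0.04408j  product 0.00556 + 0.00663j
  m=-4: Y*=-0.00430 - 0.35924j  Y=0.16553 - 0.19243j  product -0.06984 - 0.05863j
  m=-3: Y*=-0.07491 + 0.03182j  Y=-0.28606 - 0.37997j  product 0.03352 + 0.01936j
  m=-2: Y*=-0.22428 - 0.22161j  Y=-0.46440 + 0.21310j  product 0.15138 + 0.05512j
  m=-1: Y*=-0.05598 + 0.13631j  Y=0.01320 + 0.06040j  product -0.00897 - 0.00158j
  m=+0: Y*=-0.29514 + 0.00000j  Y=-0.47257 + 0.00000j  product 0.13947 + 0.00000j
  m=+1: Y*=0.05598 + 0.13631j  Y=-0.01320 + 0.06040j  product -0.00897 + 0.00158j
  m=+2: Y*=-0.22428 + 0.22161j  Y=-0.46440 - 0.21310j  product 0.15138 - 0.05512j
  m=+3: Y*=0.07491 + 0.03182j  Y=0.28606 - 0.37997j  product 0.03352 - 0.01936j
  m=+4: Y*=-0.00430 + 0.35924j  Y=0.16553 + 0.19243j  product -0.06984 + 0.05863j
  m=+5: Y*=-0.08667 + 0.03439j  Y=-0.08160 + 0.04408j  product 0.00556 - 0.00663j
  m=+6: Y*=0.23226 + 0.24076j  Y=-0.00673 - 0.02338j  product 0.00407 - 0.00705j
  m=+7: Y*=-0.17790 + 0.40523j  Y=0.00450 - 0.00029j  product -0.00068 + 0.00188j
  m=+8: Y*=-0.24401 - 0.00585j  Y=-0.00008 + 0.00052j  product 0.00002 - 0.00013j
Σ over m = 0.36957 - 0.00000j; ×(4π/17) → 0.27319 - 0.00000j. Real part: 0.273187

0.273187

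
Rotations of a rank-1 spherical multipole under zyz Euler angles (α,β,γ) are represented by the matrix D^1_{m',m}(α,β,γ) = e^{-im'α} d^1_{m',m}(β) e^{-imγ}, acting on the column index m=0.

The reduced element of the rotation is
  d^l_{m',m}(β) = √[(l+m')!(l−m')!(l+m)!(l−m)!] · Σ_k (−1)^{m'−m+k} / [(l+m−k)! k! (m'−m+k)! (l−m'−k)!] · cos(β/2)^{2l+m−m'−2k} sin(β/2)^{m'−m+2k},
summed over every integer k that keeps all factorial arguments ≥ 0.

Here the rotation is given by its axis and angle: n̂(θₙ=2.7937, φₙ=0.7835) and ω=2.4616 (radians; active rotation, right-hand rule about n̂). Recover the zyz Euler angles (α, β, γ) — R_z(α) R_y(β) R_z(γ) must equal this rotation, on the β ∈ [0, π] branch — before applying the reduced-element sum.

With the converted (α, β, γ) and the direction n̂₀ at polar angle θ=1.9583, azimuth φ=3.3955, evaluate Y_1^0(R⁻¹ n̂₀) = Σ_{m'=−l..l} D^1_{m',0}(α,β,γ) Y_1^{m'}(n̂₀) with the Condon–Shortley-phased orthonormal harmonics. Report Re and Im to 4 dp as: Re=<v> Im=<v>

Axis–angle → zyz. n̂ = (sinθₙcosφₙ, sinθₙsinφₙ, cosθₙ) = (+0.241522, +0.240607, -0.940093), ω = 2.4616.
R = I cosω + sinω [n̂]ₓ + (1−cosω) n̂n̂ᵀ gives
  R = [-0.673886, +0.694417, -0.252314; -0.487820, -0.674670, -0.553942; -0.554896, -0.250210, +0.793402]
β = atan2(√(R₁₃²+R₂₃²), R₃₃) = 0.654419; α = atan2(R₂₃, R₁₃) mod 2π = 4.284980; γ = atan2(R₃₂, −R₃₁) mod 2π = 5.859573
Need the full column D^1_{m',0} for m'=−1..1 at α=4.2850, β=0.6544, γ=5.8596.
cos(β/2)=0.946943, sin(β/2)=0.321402
d^1_{-1,0}: single k=1 term ⇒ +0.430415;  D = -0.178413-0.391696i
d^1_{0,0}: k∈[0..1] ⇒ +0.896701 -0.103299 = +0.793402;  D = +0.793402+0.000000i
d^1_{1,0}: single k=0 term ⇒ -0.430415;  D = +0.178413-0.391696i
Y_1^{m'}(θ=1.9583,φ=3.3955) and Σ D·Y over m':
  (-0.1784-0.3917i)·(-0.3096+0.0803i)  (+0.7934+0.0000i)·(-0.1846+0.0000i)  (+0.1784-0.3917i)·(+0.3096+0.0803i)
Y_1^0(R⁻¹ n̂) = +0.026939+0.000000i

Re=0.0269 Im=0.0000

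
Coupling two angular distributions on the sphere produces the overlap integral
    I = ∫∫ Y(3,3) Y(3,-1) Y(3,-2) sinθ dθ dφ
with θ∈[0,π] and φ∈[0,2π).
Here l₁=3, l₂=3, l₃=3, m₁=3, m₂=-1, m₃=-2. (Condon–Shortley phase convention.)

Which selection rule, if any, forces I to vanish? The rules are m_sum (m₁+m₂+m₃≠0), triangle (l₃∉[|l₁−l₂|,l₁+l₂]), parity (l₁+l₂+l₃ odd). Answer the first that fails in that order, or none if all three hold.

m₁+m₂+m₃ = 3 − 1 − 2 = 0  ✓
triangle: |3−3|=0 ≤ l₃=3 ≤ 3+3=6  ✓
parity: l₁+l₂+l₃ = 9 is odd  ✗

parity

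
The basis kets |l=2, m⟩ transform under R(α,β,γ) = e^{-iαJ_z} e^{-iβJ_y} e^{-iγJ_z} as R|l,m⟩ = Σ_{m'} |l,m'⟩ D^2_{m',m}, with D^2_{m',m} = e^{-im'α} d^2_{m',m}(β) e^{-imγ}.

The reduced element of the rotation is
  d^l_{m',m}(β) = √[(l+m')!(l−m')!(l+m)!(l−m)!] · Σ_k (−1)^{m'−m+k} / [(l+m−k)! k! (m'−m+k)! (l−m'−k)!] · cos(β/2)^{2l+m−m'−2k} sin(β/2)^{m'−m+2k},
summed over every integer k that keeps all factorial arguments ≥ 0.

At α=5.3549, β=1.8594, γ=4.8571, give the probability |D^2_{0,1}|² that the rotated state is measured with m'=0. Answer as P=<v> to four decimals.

First d^2_{0,1}(β=1.8594), then the phase factors e^{-i(0)α} and e^{-i(1)γ}:
c=cos(1.859400/2)=0.598074, s=sin(1.859400/2)=0.801441; N=√[2·2·6·1]=4.898979
k∈{1,2} keeps every argument non-negative
  k=1: (−1)^0·4.8990/(2)·0.5981^3·0.8014^1 = +0.419965
  k=2: (−1)^1·4.8990/(2)·0.5981^1·0.8014^3 = -0.754128
d^2_{0,1}(1.8594) = +0.419965 -0.754128 = -0.334163
|D^2_{0,1}|² = |d^2_{0,1}(β)|² = (-0.334163)² = 0.111665 (the z-rotation phases have unit modulus)

P=0.1117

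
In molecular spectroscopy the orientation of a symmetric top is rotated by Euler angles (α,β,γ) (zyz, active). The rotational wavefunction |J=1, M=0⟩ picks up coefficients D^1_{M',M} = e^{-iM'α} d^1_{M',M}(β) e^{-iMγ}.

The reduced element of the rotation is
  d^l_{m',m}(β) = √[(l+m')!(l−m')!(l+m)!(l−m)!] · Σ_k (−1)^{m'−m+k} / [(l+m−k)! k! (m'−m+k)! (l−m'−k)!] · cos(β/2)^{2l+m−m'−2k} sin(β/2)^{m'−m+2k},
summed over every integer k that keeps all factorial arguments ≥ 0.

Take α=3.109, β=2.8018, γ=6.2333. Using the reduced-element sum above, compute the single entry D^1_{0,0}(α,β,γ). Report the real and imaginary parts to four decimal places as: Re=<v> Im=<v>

Re=-0.9428 Im=0.0000

First d^1_{0,0}(β=2.8018), then the phase factors e^{-i(0)α} and e^{-i(0)γ}:
c=cos(2.801800/2)=0.169080, s=sin(2.801800/2)=0.985602; N=√[1·1·1·1]=1.000000
k: max(0,(0)−(0))=0 … min(1+(0),1−(0))=1
  k=0: (−1)^0·1.0000/(1)·0.1691^2·0.9856^0 = +0.028588
  k=1: (−1)^1·1.0000/(1)·0.1691^0·0.9856^2 = -0.971412
d^1_{0,0}(2.8018) = +0.028588 -0.971412 = -0.942824
Attach z-rotation phases: D = e^{-i(0)(3.1090)}·(-0.942824)·e^{-i(0)(6.2333)} = -0.942824+0.000000i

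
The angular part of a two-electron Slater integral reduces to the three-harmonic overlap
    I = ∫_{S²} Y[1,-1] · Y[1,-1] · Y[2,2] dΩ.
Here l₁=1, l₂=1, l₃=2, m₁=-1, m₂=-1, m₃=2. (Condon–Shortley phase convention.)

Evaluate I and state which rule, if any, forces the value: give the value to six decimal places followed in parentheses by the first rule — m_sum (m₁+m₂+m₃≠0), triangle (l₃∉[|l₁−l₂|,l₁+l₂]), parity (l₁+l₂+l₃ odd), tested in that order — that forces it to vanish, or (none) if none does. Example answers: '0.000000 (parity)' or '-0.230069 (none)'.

0.309019 (none)

m-sum 0 ✓  L=4 even ✓  0≤2≤2 ✓
Π(2lᵢ+1) = 3×3×5 = 45
triangle coeff Δ(1,1,2) = 1/30
Σ_t [0,0]: t=0:+1/1 = 1/1
(3j)²=2/15 [(1 1 2; 0 0 0)], sign=+1
Σ_t [0,0]: t=0:+1/4 = 1/4
(3j)²=1/5 [(1 1 2; -1 -1 2)], sign=+1
⇒ 4πI² = 6/5
I = (+1)√(6/5/(4π)) = 0.30901936
No selection rule forces the value: the integral is nonzero (none).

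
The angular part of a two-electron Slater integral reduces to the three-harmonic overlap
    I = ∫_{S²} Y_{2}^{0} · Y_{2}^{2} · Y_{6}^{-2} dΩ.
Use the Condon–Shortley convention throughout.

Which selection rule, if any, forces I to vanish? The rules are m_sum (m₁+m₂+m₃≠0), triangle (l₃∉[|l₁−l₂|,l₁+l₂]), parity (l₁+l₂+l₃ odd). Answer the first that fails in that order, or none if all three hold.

azimuthal sum: 0 + 2 − 2 = 0  ✓
l₃ must lie in [0,4]; have l₃=6  ✗
L = 2 + 2 + 6 = 10 (even)

triangle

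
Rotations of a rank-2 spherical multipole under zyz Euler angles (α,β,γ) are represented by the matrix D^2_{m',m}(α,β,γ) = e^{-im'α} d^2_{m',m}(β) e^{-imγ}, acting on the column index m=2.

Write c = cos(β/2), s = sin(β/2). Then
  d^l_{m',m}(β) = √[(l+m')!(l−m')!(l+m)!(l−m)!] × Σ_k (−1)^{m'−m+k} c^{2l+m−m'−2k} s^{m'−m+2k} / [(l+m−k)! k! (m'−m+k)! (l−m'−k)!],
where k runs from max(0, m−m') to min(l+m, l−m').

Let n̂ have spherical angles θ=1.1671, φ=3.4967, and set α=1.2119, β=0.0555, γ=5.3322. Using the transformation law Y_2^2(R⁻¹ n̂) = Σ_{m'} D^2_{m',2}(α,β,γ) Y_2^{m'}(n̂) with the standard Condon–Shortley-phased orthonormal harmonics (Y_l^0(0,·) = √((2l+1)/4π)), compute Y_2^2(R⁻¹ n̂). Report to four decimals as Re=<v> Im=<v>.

Re=0.3283 Im=0.0742

Need the full column D^2_{m',2} for m'=−2..2 at α=1.2119, β=0.0555, γ=5.3322.
cos(β/2)=0.999615, sin(β/2)=0.027746
d^2_{-2,2}: single k=4 term ⇒ +0.000001;  D = -0.000000-0.000001i
d^2_{-1,2}: single k=3 term ⇒ +0.000043;  D = -0.000043+0.000001i
d^2_{0,2}: single k=2 term ⇒ +0.001884;  D = -0.000613+0.001782i
d^2_{1,2}: single k=1 term ⇒ +0.055429;  D = +0.042747+0.035286i
d^2_{2,2}: single k=0 term ⇒ +0.998461;  D = +0.865574-0.497700i
Y_2^{m'}(θ=1.1671,φ=3.4967) and Σ D·Y over m':
  (-0.0000-0.0000i)·(+0.2477-0.2130i)  (-0.0000+0.0000i)·(-0.2617+0.0970i)  (-0.0006+0.0018i)·(-0.1694+0.0000i)  (+0.0427+0.0353i)·(+0.2617+0.0970i)  (+0.8656-0.4977i)·(+0.2477+0.2130i)
Y_2^2(R⁻¹ n̂) = +0.328272+0.074157i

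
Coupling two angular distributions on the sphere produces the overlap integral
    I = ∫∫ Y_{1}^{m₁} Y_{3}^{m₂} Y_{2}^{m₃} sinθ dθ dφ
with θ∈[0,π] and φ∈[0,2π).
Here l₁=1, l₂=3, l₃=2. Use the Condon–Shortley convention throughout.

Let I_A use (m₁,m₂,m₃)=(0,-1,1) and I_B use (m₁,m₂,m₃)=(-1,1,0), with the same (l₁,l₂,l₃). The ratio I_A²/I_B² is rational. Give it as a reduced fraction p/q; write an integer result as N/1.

4/3

l's match ⇒ only the (l;m) 3-j factors differ between A and B.
A: triangle coeff Δ(1,3,2) = 1/105; Σ_t [1,1]: t=1:−1/6 = -1/6; (3j)²=8/105 [(1 3 2; 0 -1 1)], sign=+1
B: triangle coeff Δ(1,3,2) = 1/105; Σ_t [2,2]: t=2:+1/8 = 1/8; (3j)²=2/35 [(1 3 2; -1 1 0)], sign=+1
I_A²/I_B² = (8/105)/(2/35) = 4/3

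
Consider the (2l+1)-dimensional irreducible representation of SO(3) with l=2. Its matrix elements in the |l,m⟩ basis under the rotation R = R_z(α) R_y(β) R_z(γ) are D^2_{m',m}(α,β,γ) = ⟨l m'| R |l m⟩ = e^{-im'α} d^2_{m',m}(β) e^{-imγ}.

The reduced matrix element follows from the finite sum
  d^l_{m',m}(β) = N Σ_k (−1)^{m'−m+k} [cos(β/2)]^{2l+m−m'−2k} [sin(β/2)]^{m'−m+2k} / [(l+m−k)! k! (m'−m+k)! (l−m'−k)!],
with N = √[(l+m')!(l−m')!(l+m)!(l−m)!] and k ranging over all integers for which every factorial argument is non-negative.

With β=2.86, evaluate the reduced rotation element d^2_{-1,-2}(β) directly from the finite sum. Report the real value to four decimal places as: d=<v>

d=-0.0055

d^2_{-1,-2}(β=2.8600) via the finite sum:
Half-angle: c=0.140332, s=0.990105. N=√(1·6·1·24)=12.000000
The bounds max(0,m−m')=0 and min(l+m,l−m')=0 give 1 term
  k=0: (−1)^1·12.0000/(6)·0.1403^3·0.9901^1 = -0.005472
d^2_{-1,-2}(2.8600) = -0.005472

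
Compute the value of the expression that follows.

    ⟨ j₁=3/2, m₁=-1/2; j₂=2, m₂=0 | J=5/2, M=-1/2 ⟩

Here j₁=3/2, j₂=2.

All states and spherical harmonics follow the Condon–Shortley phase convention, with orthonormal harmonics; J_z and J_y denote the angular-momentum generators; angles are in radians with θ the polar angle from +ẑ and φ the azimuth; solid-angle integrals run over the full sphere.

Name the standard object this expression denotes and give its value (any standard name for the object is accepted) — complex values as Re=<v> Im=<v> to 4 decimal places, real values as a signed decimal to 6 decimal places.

This is a Clebsch–Gordan (vector-coupling) coefficient.
triangle: 1!*2!*3!/7! = 12/5040
(j±m)!: 1!*2!*2!*2!*2!*3! = 96
prefactor² = (2J+1)*Δ*N² = 48/35
  k=0: +1/(0!*1!*2!*2!*0!*1!) = 1/4
  k=1: −1/(1!*0!*1!*1!*1!*2!) = -1/2
Σ = -1/4  ⇒  CG² = 48/35*(-1/4)² = 3/35
CG = −√(3/35) = -0.292770

Clebsch–Gordan coefficient, −√(3/35) ≈ -0.292770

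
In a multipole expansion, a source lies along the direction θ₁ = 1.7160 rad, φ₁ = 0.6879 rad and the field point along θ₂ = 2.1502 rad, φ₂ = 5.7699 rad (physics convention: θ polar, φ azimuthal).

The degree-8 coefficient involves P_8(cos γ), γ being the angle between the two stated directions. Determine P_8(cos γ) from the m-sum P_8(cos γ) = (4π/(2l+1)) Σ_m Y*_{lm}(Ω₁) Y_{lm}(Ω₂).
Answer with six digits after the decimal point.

Expand P_8 via completeness: Σ_{m} conj(Y_{8,m}) at Ω₁ times Y_{8,m} at Ω₂ —
  [-8]  conj(Y_{8,-8})(Ω₁) = +0.336694-0.333069i ; Y_{8,-8}(Ω₂) = -0.070587-0.101836i ; Δ = -0.057685-0.010777i
  [-7]  conj(Y_{8,-7})(Ω₁) = -0.028459+0.275558i ; Y_{8,-7}(Ω₂) = +0.291816+0.141469i ; Δ = -0.047288+0.076386i
  [-6]  conj(Y_{8,-6})(Ω₁) = +0.133809+0.202030i ; Y_{8,-6}(Ω₂) = -0.451022+0.027945i ; Δ = -0.065997-0.087381i
  [-5]  conj(Y_{8,-5})(Ω₁) = -0.286539-0.087980i ; Y_{8,-5}(Ω₂) = +0.229415-0.148725i ; Δ = -0.078821+0.022432i
  [-4]  conj(Y_{8,-4})(Ω₁) = -0.145208+0.059687i ; Y_{8,-4}(Ω₂) = +0.073307-0.140007i ; Δ = -0.002288+0.024706i
  [-3]  conj(Y_{8,-3})(Ω₁) = +0.143260-0.266717i ; Y_{8,-3}(Ω₂) = +0.011178+0.361152i ; Δ = +0.097926+0.048757i
  [-2]  conj(Y_{8,-2})(Ω₁) = -0.022669-0.114775i ; Y_{8,-2}(Ω₂) = -0.012387-0.020468i ; Δ = -0.002068+0.001886i
  [-1]  conj(Y_{8,-1})(Ω₁) = +0.233441+0.191845i ; Y_{8,-1}(Ω₂) = -0.299118-0.168607i ; Δ = -0.037480-0.096744i
  [+0]  conj(Y_{8,0})(Ω₁) = +0.104942-0.000000i ; Y_{8,0}(Ω₂) = +0.076545+0.000000i ; Δ = +0.008033+0.000000i
  [+1]  conj(Y_{8,1})(Ω₁) = -0.233441+0.191845i ; Y_{8,1}(Ω₂) = +0.299118-0.168607i ; Δ = -0.037480+0.096744i
  [+2]  conj(Y_{8,2})(Ω₁) = -0.022669+0.114775i ; Y_{8,2}(Ω₂) = -0.012387+0.020468i ; Δ = -0.002068-0.001886i
  [+3]  conj(Y_{8,3})(Ω₁) = -0.143260-0.266717i ; Y_{8,3}(Ω₂) = -0.011178+0.361152i ; Δ = +0.097926-0.048757i
  [+4]  conj(Y_{8,4})(Ω₁) = -0.145208-0.059687i ; Y_{8,4}(Ω₂) = +0.073307+0.140007i ; Δ = -0.002288-0.024706i
  [+5]  conj(Y_{8,5})(Ω₁) = +0.286539-0.087980i ; Y_{8,5}(Ω₂) = -0.229415-0.148725i ; Δ = -0.078821-0.022432i
  [+6]  conj(Y_{8,6})(Ω₁) = +0.133809-0.202030i ; Y_{8,6}(Ω₂) = -0.451022-0.027945i ; Δ = -0.065997+0.087381i
  [+7]  conj(Y_{8,7})(Ω₁) = +0.028459+0.275558i ; Y_{8,7}(Ω₂) = -0.291816+0.141469i ; Δ = -0.047288-0.076386i
  [+8]  conj(Y_{8,8})(Ω₁) = +0.336694+0.333069i ; Y_{8,8}(Ω₂) = -0.070587+0.101836i ; Δ = -0.057685+0.010777i
Σ over m = -0.379368+0.000000i; ×(4π/17) → -0.280428+0.000000i. Real part: -0.280428

-0.280428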